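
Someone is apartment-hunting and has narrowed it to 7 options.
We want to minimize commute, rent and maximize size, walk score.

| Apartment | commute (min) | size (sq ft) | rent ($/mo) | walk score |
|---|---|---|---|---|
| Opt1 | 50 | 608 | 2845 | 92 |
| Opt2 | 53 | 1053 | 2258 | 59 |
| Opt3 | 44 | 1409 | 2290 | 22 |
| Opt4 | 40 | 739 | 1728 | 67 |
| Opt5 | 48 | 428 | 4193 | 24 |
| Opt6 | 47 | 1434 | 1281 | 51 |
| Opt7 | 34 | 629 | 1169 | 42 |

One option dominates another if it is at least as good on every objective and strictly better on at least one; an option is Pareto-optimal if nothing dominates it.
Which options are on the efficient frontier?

Opt1, Opt2, Opt3, Opt4, Opt6, Opt7

Opt1: not dominated (best walk score).
Opt2: not dominated.
Opt3: not dominated.
Opt4: not dominated.
Opt5: dominated by Opt4 (commute 40≤48, size 739≥428, rent 1728≤4193, walk score 67≥24).
Opt6: not dominated (best size).
Opt7: not dominated (best commute).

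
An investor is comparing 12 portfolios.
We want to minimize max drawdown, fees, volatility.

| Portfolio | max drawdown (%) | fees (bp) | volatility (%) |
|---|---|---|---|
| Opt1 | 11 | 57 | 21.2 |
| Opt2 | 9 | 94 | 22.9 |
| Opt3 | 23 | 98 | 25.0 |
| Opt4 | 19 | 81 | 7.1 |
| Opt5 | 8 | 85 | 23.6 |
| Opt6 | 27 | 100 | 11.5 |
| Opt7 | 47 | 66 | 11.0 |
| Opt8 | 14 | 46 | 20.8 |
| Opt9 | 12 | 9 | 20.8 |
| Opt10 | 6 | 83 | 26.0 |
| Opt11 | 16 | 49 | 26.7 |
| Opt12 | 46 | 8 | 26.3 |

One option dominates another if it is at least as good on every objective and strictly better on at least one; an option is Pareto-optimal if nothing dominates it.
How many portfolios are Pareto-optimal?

8

Opt1: not dominated.
Opt2: not dominated.
Opt3: dominated by Opt1 (max drawdown 11≤23, fees 57≤98, volatility 21.2≤25.0).
Opt4: not dominated (best volatility).
Opt5: not dominated.
Opt6: dominated by Opt4 (max drawdown 19≤27, fees 81≤100, volatility 7.1≤11.5).
Opt7: not dominated.
Opt8: dominated by Opt9 (max drawdown 12≤14, fees 9≤46, volatility 20.8≤20.8).
Opt9: not dominated.
Opt10: not dominated (best max drawdown).
Opt11: dominated by Opt8 (max drawdown 14≤16, fees 46≤49, volatility 20.8≤26.7).
Opt12: not dominated (best fees).
Pareto-optimal: Opt1, Opt2, Opt4, Opt5, Opt7, Opt9, Opt10, Opt12 → 8.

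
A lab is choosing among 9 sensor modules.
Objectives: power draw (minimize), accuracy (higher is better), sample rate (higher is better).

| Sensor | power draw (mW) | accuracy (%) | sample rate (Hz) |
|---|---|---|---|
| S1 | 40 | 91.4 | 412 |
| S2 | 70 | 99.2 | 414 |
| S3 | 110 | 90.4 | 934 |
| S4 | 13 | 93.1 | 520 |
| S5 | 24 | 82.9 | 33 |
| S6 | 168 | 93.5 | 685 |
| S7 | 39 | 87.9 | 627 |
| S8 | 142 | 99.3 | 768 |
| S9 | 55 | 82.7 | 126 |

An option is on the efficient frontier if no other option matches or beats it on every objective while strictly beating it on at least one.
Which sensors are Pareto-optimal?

S2, S3, S4, S7, S8

S1: dominated by S4 (power draw 13≤40, accuracy 93.1≥91.4, sample rate 520≥412).
S2: not dominated.
S3: not dominated (best sample rate).
S4: not dominated (best power draw).
S5: dominated by S4 (power draw 13≤24, accuracy 93.1≥82.9, sample rate 520≥33).
S6: dominated by S8 (power draw 142≤168, accuracy 99.3≥93.5, sample rate 768≥685).
S7: not dominated.
S8: not dominated (best accuracy).
S9: dominated by S1 (power draw 40≤55, accuracy 91.4≥82.7, sample rate 412≥126).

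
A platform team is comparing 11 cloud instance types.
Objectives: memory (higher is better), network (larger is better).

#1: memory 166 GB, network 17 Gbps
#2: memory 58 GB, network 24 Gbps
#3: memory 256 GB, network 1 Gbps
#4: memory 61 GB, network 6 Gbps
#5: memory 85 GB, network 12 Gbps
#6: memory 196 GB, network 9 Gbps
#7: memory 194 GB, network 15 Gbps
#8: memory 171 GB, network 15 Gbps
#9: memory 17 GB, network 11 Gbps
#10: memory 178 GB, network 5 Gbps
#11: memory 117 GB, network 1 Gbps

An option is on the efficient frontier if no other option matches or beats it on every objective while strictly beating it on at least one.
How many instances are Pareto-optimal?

#1: not dominated.
#2: not dominated (best network).
#3: not dominated (best memory).
#4: dominated by #1 (memory 166≥61, network 17≥6).
#5: dominated by #1 (memory 166≥85, network 17≥12).
#6: not dominated.
#7: not dominated.
#8: dominated by #7 (memory 194≥171, network 15≥15).
#9: dominated by #1 (memory 166≥17, network 17≥11).
#10: dominated by #6 (memory 196≥178, network 9≥5).
#11: dominated by #1 (memory 166≥117, network 17≥1).
Pareto-optimal: #1, #2, #3, #6, #7 → 5.

5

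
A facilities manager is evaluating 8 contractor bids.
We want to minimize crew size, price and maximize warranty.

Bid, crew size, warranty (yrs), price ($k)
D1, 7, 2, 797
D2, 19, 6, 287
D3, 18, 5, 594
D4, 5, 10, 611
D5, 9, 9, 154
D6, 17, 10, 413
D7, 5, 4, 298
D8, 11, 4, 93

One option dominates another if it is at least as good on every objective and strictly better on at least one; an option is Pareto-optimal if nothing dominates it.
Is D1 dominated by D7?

Yes

D7 vs D1: crew size 5≤7, warranty 4≥2, price 298≤797 — D7 is at least as good on every objective with at least one strict improvement.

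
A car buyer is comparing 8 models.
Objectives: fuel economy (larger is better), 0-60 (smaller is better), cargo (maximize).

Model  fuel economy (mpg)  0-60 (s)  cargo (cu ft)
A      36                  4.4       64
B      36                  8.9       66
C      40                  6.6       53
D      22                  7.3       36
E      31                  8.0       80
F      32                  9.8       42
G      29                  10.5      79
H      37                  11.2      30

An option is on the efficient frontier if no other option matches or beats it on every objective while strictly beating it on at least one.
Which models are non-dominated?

A, B, C, E

A: not dominated (best 0-60).
B: not dominated.
C: not dominated (best fuel economy).
D: dominated by A (fuel economy 36≥22, 0-60 4.4≤7.3, cargo 64≥36).
E: not dominated (best cargo).
F: dominated by A (fuel economy 36≥32, 0-60 4.4≤9.8, cargo 64≥42).
G: dominated by E (fuel economy 31≥29, 0-60 8.0≤10.5, cargo 80≥79).
H: dominated by C (fuel economy 40≥37, 0-60 6.6≤11.2, cargo 53≥30).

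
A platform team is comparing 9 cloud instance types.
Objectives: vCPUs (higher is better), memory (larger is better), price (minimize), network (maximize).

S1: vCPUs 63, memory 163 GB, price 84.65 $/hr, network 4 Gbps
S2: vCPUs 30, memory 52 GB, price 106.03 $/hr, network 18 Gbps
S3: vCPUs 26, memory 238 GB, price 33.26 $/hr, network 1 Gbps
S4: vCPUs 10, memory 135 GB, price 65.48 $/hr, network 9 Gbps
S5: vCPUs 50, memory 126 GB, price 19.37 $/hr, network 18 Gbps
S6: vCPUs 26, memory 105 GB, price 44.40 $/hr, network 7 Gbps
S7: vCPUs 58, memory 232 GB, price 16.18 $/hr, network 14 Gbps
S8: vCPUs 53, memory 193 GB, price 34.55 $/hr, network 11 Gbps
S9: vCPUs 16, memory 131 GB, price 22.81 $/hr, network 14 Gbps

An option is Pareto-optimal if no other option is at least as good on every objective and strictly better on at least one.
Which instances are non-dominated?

S1, S3, S5, S7

S1: not dominated (best vCPUs).
S2: dominated by S5 (vCPUs 50≥30, memory 126≥52, price 19.37≤106.03, network 18≥18).
S3: not dominated (best memory).
S4: dominated by S7 (vCPUs 58≥10, memory 232≥135, price 16.18≤65.48, network 14≥9).
S5: not dominated.
S6: dominated by S5 (vCPUs 50≥26, memory 126≥105, price 19.37≤44.40, network 18≥7).
S7: not dominated (best price).
S8: dominated by S7 (vCPUs 58≥53, memory 232≥193, price 16.18≤34.55, network 14≥11).
S9: dominated by S7 (vCPUs 58≥16, memory 232≥131, price 16.18≤22.81, network 14≥14).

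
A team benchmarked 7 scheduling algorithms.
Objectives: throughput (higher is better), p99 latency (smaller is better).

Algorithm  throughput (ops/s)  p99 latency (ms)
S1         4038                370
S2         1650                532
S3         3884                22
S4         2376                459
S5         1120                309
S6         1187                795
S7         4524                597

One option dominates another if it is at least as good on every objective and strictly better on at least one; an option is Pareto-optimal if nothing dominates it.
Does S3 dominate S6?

Yes

S3 vs S6: throughput 3884≥1187, p99 latency 22≤795 — S3 is at least as good on every objective with at least one strict improvement.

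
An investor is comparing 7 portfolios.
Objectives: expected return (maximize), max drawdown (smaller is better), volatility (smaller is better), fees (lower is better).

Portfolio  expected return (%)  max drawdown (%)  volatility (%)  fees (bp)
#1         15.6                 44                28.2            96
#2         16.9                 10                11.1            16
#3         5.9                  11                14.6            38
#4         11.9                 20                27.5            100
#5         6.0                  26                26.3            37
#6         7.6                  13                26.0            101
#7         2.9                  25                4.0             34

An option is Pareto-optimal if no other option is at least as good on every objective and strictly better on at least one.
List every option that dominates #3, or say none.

#2: expected return 16.9≥5.9, max drawdown 10≤11, volatility 11.1≤14.6, fees 16≤38 — dominates #3.
Others (#1, #4, #5, #6, #7) are each worse than #3 on at least one objective.

#2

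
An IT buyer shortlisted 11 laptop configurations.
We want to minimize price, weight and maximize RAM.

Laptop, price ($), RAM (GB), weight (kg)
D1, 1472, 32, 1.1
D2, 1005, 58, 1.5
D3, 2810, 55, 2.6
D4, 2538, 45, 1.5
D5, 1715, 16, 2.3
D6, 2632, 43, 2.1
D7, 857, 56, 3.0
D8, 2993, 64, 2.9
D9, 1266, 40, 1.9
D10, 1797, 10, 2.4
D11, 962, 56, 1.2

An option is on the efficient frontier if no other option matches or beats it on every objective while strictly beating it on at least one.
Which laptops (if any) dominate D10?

D1, D2, D5, D9, D11

D1: price 1472≤1797, RAM 32≥10, weight 1.1≤2.4 — dominates D10.
D2: price 1005≤1797, RAM 58≥10, weight 1.5≤2.4 — dominates D10.
D5: price 1715≤1797, RAM 16≥10, weight 2.3≤2.4 — dominates D10.
D9: price 1266≤1797, RAM 40≥10, weight 1.9≤2.4 — dominates D10.
D11: price 962≤1797, RAM 56≥10, weight 1.2≤2.4 — dominates D10.
Others (D3, D4, D6, D7, D8) are each worse than D10 on at least one objective.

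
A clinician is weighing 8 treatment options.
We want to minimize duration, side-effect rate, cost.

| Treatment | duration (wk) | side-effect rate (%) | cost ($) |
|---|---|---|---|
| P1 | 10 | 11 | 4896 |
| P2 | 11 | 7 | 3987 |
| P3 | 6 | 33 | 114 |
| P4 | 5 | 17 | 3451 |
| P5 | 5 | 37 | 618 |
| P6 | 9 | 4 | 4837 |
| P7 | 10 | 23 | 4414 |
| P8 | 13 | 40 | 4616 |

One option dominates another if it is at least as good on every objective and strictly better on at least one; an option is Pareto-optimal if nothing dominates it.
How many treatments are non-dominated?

5

P1: dominated by P6 (duration 9≤10, side-effect rate 4≤11, cost 4837≤4896).
P2: not dominated.
P3: not dominated (best cost).
P4: not dominated.
P5: not dominated.
P6: not dominated (best side-effect rate).
P7: dominated by P4 (duration 5≤10, side-effect rate 17≤23, cost 3451≤4414).
P8: dominated by P2 (duration 11≤13, side-effect rate 7≤40, cost 3987≤4616).
Pareto-optimal: P2, P3, P4, P5, P6 → 5.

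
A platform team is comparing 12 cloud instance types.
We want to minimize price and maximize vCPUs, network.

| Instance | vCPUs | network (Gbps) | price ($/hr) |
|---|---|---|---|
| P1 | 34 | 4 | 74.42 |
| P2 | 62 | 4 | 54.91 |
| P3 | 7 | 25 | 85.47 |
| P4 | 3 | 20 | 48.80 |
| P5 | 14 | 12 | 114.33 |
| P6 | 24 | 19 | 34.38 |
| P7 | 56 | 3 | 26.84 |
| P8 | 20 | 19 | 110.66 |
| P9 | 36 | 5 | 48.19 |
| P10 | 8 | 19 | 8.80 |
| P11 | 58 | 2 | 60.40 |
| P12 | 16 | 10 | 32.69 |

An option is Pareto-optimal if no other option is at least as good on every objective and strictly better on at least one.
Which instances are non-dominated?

P1: dominated by P2 (vCPUs 62≥34, network 4≥4, price 54.91≤74.42).
P2: not dominated (best vCPUs).
P3: not dominated (best network).
P4: not dominated.
P5: dominated by P6 (vCPUs 24≥14, network 19≥12, price 34.38≤114.33).
P6: not dominated.
P7: not dominated.
P8: dominated by P6 (vCPUs 24≥20, network 19≥19, price 34.38≤110.66).
P9: not dominated.
P10: not dominated (best price).
P11: dominated by P2 (vCPUs 62≥58, network 4≥2, price 54.91≤60.40).
P12: not dominated.

P2, P3, P4, P6, P7, P9, P10, P12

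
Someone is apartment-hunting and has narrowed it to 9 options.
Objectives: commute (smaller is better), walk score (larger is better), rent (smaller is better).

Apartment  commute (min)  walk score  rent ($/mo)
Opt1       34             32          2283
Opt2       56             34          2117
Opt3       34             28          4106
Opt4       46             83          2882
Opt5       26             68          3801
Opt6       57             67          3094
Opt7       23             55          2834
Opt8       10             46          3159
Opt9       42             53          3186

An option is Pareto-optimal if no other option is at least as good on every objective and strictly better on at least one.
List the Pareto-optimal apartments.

Opt1, Opt2, Opt4, Opt5, Opt7, Opt8

Opt1: not dominated.
Opt2: not dominated (best rent).
Opt3: dominated by Opt1 (commute 34≤34, walk score 32≥28, rent 2283≤4106).
Opt4: not dominated (best walk score).
Opt5: not dominated.
Opt6: dominated by Opt4 (commute 46≤57, walk score 83≥67, rent 2882≤3094).
Opt7: not dominated.
Opt8: not dominated (best commute).
Opt9: dominated by Opt7 (commute 23≤42, walk score 55≥53, rent 2834≤3186).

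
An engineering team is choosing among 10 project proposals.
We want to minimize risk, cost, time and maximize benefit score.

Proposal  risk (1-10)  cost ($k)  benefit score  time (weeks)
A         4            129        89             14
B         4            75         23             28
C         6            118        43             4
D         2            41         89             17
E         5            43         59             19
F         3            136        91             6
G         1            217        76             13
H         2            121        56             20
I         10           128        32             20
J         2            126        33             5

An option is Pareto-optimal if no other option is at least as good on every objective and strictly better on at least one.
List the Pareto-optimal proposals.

A: not dominated.
B: dominated by D (risk 2≤4, cost 41≤75, benefit score 89≥23, time 17≤28).
C: not dominated (best time).
D: not dominated (best cost).
E: dominated by D (risk 2≤5, cost 41≤43, benefit score 89≥59, time 17≤19).
F: not dominated (best benefit score).
G: not dominated (best risk).
H: dominated by D (risk 2≤2, cost 41≤121, benefit score 89≥56, time 17≤20).
I: dominated by C (risk 6≤10, cost 118≤128, benefit score 43≥32, time 4≤20).
J: not dominated.

A, C, D, F, G, J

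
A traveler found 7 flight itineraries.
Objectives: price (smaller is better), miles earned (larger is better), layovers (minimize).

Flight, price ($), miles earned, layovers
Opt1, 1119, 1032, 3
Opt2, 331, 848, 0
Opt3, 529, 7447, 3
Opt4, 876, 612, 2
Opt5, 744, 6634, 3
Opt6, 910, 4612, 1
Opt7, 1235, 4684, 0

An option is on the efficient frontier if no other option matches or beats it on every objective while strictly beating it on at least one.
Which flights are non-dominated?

Opt1: dominated by Opt3 (price 529≤1119, miles earned 7447≥1032, layovers 3≤3).
Opt2: not dominated (best price).
Opt3: not dominated (best miles earned).
Opt4: dominated by Opt2 (price 331≤876, miles earned 848≥612, layovers 0≤2).
Opt5: dominated by Opt3 (price 529≤744, miles earned 7447≥6634, layovers 3≤3).
Opt6: not dominated.
Opt7: not dominated.

Opt2, Opt3, Opt6, Opt7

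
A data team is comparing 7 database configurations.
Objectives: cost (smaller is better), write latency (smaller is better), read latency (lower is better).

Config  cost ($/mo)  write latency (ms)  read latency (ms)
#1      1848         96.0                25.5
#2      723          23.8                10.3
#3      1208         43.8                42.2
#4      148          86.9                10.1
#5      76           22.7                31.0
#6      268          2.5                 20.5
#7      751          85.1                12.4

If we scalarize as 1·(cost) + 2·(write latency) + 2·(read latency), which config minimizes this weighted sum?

#1: 1·1848 + 2·96.0 + 2·25.5 = 2091.0
#2: 1·723 + 2·23.8 + 2·10.3 = 791.2
#3: 1·1208 + 2·43.8 + 2·42.2 = 1380.0
#4: 1·148 + 2·86.9 + 2·10.1 = 342.0
#5: 1·76 + 2·22.7 + 2·31.0 = 183.4
#6: 1·268 + 2·2.5 + 2·20.5 = 314.0
#7: 1·751 + 2·85.1 + 2·12.4 = 946.0
Lowest: #5 at 183.4.

#5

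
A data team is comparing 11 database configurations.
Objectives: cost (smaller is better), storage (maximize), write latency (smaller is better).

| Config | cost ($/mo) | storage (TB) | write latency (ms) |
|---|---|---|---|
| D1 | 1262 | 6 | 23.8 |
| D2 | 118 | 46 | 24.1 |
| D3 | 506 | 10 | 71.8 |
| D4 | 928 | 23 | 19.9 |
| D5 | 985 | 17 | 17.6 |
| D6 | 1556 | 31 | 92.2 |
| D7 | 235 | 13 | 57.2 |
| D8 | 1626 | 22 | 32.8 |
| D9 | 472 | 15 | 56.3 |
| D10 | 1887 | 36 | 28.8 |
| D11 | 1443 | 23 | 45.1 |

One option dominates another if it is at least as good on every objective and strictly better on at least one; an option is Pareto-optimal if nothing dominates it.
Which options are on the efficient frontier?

D1: dominated by D4 (cost 928≤1262, storage 23≥6, write latency 19.9≤23.8).
D2: not dominated (best cost).
D3: dominated by D2 (cost 118≤506, storage 46≥10, write latency 24.1≤71.8).
D4: not dominated.
D5: not dominated (best write latency).
D6: dominated by D2 (cost 118≤1556, storage 46≥31, write latency 24.1≤92.2).
D7: dominated by D2 (cost 118≤235, storage 46≥13, write latency 24.1≤57.2).
D8: dominated by D2 (cost 118≤1626, storage 46≥22, write latency 24.1≤32.8).
D9: dominated by D2 (cost 118≤472, storage 46≥15, write latency 24.1≤56.3).
D10: dominated by D2 (cost 118≤1887, storage 46≥36, write latency 24.1≤28.8).
D11: dominated by D2 (cost 118≤1443, storage 46≥23, write latency 24.1≤45.1).

D2, D4, D5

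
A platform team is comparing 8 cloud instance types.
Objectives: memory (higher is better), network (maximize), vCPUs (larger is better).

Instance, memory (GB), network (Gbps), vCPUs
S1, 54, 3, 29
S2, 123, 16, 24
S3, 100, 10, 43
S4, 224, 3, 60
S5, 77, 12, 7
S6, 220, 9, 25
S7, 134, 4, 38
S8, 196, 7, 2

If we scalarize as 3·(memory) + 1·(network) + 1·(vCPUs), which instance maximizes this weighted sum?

S1: 3·54 + 1·3 + 1·29 = 194
S2: 3·123 + 1·16 + 1·24 = 409
S3: 3·100 + 1·10 + 1·43 = 353
S4: 3·224 + 1·3 + 1·60 = 735
S5: 3·77 + 1·12 + 1·7 = 250
S6: 3·220 + 1·9 + 1·25 = 694
S7: 3·134 + 1·4 + 1·38 = 444
S8: 3·196 + 1·7 + 1·2 = 597
Highest: S4 at 735.

S4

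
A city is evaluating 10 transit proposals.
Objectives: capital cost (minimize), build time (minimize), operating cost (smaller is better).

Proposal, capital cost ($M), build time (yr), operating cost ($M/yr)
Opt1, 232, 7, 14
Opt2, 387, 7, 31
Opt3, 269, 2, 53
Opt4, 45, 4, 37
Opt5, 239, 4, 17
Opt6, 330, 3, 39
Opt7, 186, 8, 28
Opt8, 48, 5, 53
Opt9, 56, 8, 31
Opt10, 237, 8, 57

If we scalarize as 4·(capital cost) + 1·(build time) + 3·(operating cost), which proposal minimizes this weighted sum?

Opt1: 4·232 + 1·7 + 3·14 = 977
Opt2: 4·387 + 1·7 + 3·31 = 1648
Opt3: 4·269 + 1·2 + 3·53 = 1237
Opt4: 4·45 + 1·4 + 3·37 = 295
Opt5: 4·239 + 1·4 + 3·17 = 1011
Opt6: 4·330 + 1·3 + 3·39 = 1440
Opt7: 4·186 + 1·8 + 3·28 = 836
Opt8: 4·48 + 1·5 + 3·53 = 356
Opt9: 4·56 + 1·8 + 3·31 = 325
Opt10: 4·237 + 1·8 + 3·57 = 1127
Lowest: Opt4 at 295.

Opt4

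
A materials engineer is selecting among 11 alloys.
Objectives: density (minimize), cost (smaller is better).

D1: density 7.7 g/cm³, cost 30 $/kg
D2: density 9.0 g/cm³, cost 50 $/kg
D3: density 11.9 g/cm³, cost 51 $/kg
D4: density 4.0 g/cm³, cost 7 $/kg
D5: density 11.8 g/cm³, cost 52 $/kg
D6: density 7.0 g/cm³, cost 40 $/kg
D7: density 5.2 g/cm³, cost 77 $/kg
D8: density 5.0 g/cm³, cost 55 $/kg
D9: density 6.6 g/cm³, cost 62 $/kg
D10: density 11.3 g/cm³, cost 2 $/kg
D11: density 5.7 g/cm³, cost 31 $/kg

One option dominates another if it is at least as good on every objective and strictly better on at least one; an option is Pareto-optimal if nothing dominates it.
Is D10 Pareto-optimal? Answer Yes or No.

D1: worse on cost (30 vs 2).
D2: worse on cost (50 vs 2).
D3: worse on density (11.9 vs 11.3).
D4: worse on cost (7 vs 2).
D5: worse on density (11.8 vs 11.3).
D6: worse on cost (40 vs 2).
D7: worse on cost (77 vs 2).
D8: worse on cost (55 vs 2).
D9: worse on cost (62 vs 2).
D11: worse on cost (31 vs 2).
No option is at least as good as D10 on every objective and strictly better on one.

Yes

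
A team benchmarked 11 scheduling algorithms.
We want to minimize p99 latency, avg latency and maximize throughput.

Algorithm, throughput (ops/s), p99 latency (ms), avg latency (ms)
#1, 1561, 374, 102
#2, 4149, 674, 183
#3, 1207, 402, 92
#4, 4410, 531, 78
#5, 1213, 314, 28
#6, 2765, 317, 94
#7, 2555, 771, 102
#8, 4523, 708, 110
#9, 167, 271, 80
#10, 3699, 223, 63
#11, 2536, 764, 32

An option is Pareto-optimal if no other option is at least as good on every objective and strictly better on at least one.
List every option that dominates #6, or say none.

#10: throughput 3699≥2765, p99 latency 223≤317, avg latency 63≤94 — dominates #6.
Others (#1, #2, #3, #4, #5, #7, #8, #9, #11) are each worse than #6 on at least one objective.

#10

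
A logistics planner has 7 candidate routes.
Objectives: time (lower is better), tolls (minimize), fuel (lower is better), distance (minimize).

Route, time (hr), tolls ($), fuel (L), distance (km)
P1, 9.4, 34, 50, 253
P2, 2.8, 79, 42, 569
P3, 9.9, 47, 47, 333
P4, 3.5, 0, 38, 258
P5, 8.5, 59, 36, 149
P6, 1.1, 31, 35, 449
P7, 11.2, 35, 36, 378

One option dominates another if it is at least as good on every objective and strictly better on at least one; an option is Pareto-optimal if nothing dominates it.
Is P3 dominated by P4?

Yes

P4 vs P3: time 3.5≤9.9, tolls 0≤47, fuel 38≤47, distance 258≤333 — P4 is at least as good on every objective with at least one strict improvement.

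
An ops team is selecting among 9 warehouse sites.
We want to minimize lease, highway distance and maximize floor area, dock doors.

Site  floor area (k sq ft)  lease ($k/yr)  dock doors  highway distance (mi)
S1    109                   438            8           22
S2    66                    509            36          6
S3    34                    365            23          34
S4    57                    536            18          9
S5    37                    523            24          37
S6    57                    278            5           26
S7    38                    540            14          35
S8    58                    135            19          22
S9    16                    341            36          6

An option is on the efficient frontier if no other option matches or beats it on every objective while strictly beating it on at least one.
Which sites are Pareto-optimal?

S1, S2, S3, S8, S9

S1: not dominated (best floor area).
S2: not dominated.
S3: not dominated.
S4: dominated by S2 (floor area 66≥57, lease 509≤536, dock doors 36≥18, highway distance 6≤9).
S5: dominated by S2 (floor area 66≥37, lease 509≤523, dock doors 36≥24, highway distance 6≤37).
S6: dominated by S8 (floor area 58≥57, lease 135≤278, dock doors 19≥5, highway distance 22≤26).
S7: dominated by S2 (floor area 66≥38, lease 509≤540, dock doors 36≥14, highway distance 6≤35).
S8: not dominated (best lease).
S9: not dominated.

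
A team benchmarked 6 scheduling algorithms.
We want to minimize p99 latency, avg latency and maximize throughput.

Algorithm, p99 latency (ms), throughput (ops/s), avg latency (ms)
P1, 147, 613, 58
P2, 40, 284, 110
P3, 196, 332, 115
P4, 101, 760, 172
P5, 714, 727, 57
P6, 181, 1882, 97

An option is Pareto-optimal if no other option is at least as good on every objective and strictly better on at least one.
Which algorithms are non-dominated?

P1: not dominated.
P2: not dominated (best p99 latency).
P3: dominated by P1 (p99 latency 147≤196, throughput 613≥332, avg latency 58≤115).
P4: not dominated.
P5: not dominated (best avg latency).
P6: not dominated (best throughput).

P1, P2, P4, P5, P6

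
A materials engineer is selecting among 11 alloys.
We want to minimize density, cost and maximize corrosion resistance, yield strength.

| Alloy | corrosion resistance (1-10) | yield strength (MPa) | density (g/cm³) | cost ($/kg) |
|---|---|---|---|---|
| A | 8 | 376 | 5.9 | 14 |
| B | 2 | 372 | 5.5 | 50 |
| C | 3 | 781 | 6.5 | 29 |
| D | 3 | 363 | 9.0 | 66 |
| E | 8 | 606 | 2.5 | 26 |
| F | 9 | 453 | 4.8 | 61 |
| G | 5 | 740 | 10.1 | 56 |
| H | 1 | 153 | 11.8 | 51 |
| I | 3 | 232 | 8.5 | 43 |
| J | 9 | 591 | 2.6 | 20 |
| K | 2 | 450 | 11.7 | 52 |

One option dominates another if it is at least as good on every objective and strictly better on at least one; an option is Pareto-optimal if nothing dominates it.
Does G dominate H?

G vs H: G is worse on cost (56 vs 51), so it does not dominate H.

No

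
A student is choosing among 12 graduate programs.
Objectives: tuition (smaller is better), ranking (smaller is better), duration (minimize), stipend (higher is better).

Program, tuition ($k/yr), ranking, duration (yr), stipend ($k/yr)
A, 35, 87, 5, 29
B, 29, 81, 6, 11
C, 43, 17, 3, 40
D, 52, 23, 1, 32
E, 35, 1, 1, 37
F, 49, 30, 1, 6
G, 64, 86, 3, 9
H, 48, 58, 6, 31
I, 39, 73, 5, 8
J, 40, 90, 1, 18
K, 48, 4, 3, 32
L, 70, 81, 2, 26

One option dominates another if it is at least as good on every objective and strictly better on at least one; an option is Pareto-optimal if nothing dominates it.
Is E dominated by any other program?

A: worse on ranking (87 vs 1).
B: worse on ranking (81 vs 1).
C: worse on tuition (43 vs 35).
D: worse on tuition (52 vs 35).
F: worse on tuition (49 vs 35).
G: worse on tuition (64 vs 35).
H: worse on tuition (48 vs 35).
I: worse on tuition (39 vs 35).
J: worse on tuition (40 vs 35).
K: worse on tuition (48 vs 35).
L: worse on tuition (70 vs 35).
No option is at least as good as E on every objective and strictly better on one.

No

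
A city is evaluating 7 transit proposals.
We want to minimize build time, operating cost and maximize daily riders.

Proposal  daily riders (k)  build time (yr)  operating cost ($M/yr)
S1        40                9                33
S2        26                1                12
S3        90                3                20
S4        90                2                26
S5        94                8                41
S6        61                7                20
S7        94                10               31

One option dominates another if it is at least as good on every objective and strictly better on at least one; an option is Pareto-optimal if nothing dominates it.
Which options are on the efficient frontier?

S2, S3, S4, S5, S7

S1: dominated by S3 (daily riders 90≥40, build time 3≤9, operating cost 20≤33).
S2: not dominated (best build time).
S3: not dominated.
S4: not dominated.
S5: not dominated.
S6: dominated by S3 (daily riders 90≥61, build time 3≤7, operating cost 20≤20).
S7: not dominated.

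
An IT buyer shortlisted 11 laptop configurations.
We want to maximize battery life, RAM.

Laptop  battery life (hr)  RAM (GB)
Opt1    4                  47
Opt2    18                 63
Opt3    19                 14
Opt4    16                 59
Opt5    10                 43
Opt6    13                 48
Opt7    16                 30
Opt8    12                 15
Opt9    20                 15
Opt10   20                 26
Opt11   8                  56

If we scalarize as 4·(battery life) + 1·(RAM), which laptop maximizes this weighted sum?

Opt1: 4·4 + 1·47 = 63
Opt2: 4·18 + 1·63 = 135
Opt3: 4·19 + 1·14 = 90
Opt4: 4·16 + 1·59 = 123
Opt5: 4·10 + 1·43 = 83
Opt6: 4·13 + 1·48 = 100
Opt7: 4·16 + 1·30 = 94
Opt8: 4·12 + 1·15 = 63
Opt9: 4·20 + 1·15 = 95
Opt10: 4·20 + 1·26 = 106
Opt11: 4·8 + 1·56 = 88
Highest: Opt2 at 135.

Opt2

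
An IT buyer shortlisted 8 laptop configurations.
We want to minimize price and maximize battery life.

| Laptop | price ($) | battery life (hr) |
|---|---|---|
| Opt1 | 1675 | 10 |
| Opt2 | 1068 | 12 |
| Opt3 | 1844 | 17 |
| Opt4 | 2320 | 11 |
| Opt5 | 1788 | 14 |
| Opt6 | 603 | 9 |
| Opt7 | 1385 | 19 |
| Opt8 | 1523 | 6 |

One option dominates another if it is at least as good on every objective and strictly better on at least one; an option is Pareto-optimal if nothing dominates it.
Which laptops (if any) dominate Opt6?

none

Opt1: worse on price (1675 vs 603).
Opt2: worse on price (1068 vs 603).
Opt3: worse on price (1844 vs 603).
Opt4: worse on price (2320 vs 603).
Opt5: worse on price (1788 vs 603).
Opt7: worse on price (1385 vs 603).
Opt8: worse on price (1523 vs 603).
No option dominates Opt6.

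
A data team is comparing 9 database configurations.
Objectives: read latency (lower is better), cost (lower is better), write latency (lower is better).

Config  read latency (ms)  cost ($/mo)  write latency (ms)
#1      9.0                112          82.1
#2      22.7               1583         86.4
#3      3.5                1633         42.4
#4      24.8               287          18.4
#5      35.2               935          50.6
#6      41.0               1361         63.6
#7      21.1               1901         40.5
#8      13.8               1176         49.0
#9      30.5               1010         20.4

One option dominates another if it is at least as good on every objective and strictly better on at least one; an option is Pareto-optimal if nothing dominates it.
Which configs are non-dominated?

#1: not dominated (best cost).
#2: dominated by #1 (read latency 9.0≤22.7, cost 112≤1583, write latency 82.1≤86.4).
#3: not dominated (best read latency).
#4: not dominated (best write latency).
#5: dominated by #4 (read latency 24.8≤35.2, cost 287≤935, write latency 18.4≤50.6).
#6: dominated by #4 (read latency 24.8≤41.0, cost 287≤1361, write latency 18.4≤63.6).
#7: not dominated.
#8: not dominated.
#9: dominated by #4 (read latency 24.8≤30.5, cost 287≤1010, write latency 18.4≤20.4).

#1, #3, #4, #7, #8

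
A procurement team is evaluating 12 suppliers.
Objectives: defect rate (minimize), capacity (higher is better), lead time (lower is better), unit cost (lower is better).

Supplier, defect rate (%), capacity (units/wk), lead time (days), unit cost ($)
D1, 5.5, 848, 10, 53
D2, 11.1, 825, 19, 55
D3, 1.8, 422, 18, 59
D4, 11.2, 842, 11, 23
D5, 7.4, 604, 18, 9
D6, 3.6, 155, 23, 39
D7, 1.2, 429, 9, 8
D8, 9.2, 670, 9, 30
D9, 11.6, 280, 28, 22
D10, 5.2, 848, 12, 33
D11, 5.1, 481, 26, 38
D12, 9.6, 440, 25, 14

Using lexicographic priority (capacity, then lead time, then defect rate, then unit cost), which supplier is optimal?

First maximize capacity: best is 848, kept {D1, D10}.
Then minimize lead time: best is 10, kept {D1}.

D1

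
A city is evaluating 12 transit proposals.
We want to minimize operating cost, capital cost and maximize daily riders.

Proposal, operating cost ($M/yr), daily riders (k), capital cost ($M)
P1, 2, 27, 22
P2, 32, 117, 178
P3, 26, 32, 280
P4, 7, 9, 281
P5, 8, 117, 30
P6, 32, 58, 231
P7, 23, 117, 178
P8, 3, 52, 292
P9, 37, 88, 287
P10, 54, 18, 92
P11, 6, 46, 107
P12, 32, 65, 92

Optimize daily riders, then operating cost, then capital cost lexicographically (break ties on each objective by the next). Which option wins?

First maximize daily riders: best is 117, kept {P2, P5, P7}.
Then minimize operating cost: best is 8, kept {P5}.

P5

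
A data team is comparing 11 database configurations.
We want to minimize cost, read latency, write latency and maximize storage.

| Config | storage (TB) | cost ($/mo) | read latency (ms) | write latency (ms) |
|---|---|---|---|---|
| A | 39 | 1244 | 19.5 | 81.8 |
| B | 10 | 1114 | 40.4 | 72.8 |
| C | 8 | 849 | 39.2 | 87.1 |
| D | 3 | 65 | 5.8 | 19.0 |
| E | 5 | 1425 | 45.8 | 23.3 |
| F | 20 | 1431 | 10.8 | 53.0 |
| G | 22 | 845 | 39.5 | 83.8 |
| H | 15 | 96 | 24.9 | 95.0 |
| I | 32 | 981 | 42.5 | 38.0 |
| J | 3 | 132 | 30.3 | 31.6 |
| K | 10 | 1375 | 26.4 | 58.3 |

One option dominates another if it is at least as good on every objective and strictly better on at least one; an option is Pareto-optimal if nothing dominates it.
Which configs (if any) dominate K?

none

A: worse on write latency (81.8 vs 58.3).
B: worse on read latency (40.4 vs 26.4).
C: worse on storage (8 vs 10).
D: worse on storage (3 vs 10).
E: worse on storage (5 vs 10).
F: worse on cost (1431 vs 1375).
G: worse on read latency (39.5 vs 26.4).
H: worse on write latency (95.0 vs 58.3).
I: worse on read latency (42.5 vs 26.4).
J: worse on storage (3 vs 10).
No option dominates K.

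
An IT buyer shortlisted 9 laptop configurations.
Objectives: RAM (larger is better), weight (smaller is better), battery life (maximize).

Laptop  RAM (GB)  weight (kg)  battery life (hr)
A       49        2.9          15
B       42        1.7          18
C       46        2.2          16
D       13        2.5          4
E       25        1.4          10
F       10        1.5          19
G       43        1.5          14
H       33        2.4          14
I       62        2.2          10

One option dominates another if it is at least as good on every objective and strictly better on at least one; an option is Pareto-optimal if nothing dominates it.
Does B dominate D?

B vs D: RAM 42≥13, weight 1.7≤2.5, battery life 18≥4 — B is at least as good on every objective with at least one strict improvement.

Yes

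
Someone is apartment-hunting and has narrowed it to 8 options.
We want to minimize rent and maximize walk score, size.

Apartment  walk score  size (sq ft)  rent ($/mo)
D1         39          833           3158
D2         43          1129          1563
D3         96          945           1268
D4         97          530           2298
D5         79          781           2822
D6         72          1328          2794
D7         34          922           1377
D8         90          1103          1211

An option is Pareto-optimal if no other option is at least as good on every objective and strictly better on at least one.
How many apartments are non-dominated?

5

D1: dominated by D2 (walk score 43≥39, size 1129≥833, rent 1563≤3158).
D2: not dominated.
D3: not dominated.
D4: not dominated (best walk score).
D5: dominated by D3 (walk score 96≥79, size 945≥781, rent 1268≤2822).
D6: not dominated (best size).
D7: dominated by D3 (walk score 96≥34, size 945≥922, rent 1268≤1377).
D8: not dominated (best rent).
Pareto-optimal: D2, D3, D4, D6, D8 → 5.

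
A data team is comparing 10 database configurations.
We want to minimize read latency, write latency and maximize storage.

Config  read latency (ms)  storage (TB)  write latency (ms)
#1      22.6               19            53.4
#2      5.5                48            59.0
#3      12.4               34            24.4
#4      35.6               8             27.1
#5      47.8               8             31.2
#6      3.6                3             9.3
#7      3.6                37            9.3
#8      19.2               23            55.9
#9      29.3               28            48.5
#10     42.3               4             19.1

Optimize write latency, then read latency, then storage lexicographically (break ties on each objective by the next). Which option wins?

#7

First minimize write latency: best is 9.3, kept {#6, #7}.
Then minimize read latency: best is 3.6, kept {#6, #7}.
Then maximize storage: best is 37, kept {#7}.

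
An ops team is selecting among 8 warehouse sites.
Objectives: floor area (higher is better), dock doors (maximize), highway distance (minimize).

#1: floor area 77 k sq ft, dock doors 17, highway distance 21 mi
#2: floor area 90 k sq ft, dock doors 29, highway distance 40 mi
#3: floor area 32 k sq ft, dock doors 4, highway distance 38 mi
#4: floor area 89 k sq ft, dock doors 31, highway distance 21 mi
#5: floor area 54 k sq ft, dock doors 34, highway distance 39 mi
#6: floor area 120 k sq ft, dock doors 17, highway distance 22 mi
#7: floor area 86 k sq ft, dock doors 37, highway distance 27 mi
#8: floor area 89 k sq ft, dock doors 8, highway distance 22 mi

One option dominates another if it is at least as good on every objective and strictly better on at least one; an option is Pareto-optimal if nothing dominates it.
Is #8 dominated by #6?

Yes

#6 vs #8: floor area 120≥89, dock doors 17≥8, highway distance 22≤22 — #6 is at least as good on every objective with at least one strict improvement.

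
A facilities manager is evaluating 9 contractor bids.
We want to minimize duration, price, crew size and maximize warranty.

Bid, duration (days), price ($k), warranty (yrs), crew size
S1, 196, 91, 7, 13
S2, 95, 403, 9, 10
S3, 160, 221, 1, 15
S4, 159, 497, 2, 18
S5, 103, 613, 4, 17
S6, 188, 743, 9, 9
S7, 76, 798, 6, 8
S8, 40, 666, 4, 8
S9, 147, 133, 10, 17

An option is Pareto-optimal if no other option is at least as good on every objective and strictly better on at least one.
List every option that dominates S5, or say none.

S2: duration 95≤103, price 403≤613, warranty 9≥4, crew size 10≤17 — dominates S5.
Others (S1, S3, S4, S6, S7, S8, S9) are each worse than S5 on at least one objective.

S2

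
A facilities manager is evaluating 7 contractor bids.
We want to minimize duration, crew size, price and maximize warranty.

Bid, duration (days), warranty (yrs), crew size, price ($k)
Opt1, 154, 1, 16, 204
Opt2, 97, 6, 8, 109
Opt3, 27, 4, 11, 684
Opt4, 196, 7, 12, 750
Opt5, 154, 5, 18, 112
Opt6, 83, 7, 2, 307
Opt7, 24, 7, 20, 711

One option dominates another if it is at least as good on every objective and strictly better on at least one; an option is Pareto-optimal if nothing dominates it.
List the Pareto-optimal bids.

Opt2, Opt3, Opt6, Opt7

Opt1: dominated by Opt2 (duration 97≤154, warranty 6≥1, crew size 8≤16, price 109≤204).
Opt2: not dominated (best price).
Opt3: not dominated.
Opt4: dominated by Opt6 (duration 83≤196, warranty 7≥7, crew size 2≤12, price 307≤750).
Opt5: dominated by Opt2 (duration 97≤154, warranty 6≥5, crew size 8≤18, price 109≤112).
Opt6: not dominated (best crew size).
Opt7: not dominated (best duration).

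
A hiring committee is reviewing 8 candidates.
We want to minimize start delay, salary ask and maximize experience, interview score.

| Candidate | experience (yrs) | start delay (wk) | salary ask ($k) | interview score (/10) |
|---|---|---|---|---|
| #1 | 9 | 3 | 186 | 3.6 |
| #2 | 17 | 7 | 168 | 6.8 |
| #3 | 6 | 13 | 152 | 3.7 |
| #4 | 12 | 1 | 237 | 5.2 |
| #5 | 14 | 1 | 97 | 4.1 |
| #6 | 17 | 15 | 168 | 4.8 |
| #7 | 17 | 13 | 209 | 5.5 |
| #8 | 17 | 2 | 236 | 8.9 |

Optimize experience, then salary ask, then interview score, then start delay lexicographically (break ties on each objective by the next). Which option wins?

First maximize experience: best is 17, kept {#2, #6, #7, #8}.
Then minimize salary ask: best is 168, kept {#2, #6}.
Then maximize interview score: best is 6.8, kept {#2}.

#2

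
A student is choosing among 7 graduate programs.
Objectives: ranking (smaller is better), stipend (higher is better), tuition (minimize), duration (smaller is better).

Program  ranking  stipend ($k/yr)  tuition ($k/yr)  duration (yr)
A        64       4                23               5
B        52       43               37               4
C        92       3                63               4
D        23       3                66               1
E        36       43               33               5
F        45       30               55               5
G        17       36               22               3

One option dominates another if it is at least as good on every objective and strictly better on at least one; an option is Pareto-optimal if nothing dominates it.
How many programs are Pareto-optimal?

A: dominated by G (ranking 17≤64, stipend 36≥4, tuition 22≤23, duration 3≤5).
B: not dominated.
C: dominated by B (ranking 52≤92, stipend 43≥3, tuition 37≤63, duration 4≤4).
D: not dominated (best duration).
E: not dominated.
F: dominated by E (ranking 36≤45, stipend 43≥30, tuition 33≤55, duration 5≤5).
G: not dominated (best ranking).
Pareto-optimal: B, D, E, G → 4.

4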